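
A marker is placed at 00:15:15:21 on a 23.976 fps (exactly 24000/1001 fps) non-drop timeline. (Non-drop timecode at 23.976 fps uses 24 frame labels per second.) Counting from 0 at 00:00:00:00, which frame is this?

Total seconds to the label: (0 × 3600 + 15 × 60 + 15) = 915.
Frame index = 915 × 24 + 21 = 21981.

21981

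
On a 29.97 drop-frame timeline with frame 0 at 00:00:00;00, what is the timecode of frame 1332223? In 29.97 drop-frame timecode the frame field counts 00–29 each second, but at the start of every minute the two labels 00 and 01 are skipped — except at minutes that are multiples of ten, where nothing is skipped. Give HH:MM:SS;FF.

Ten DF minutes hold 17982 frames, so frame 1332223 lies in block 74 (frames 1330668–1348649) with 1555 frames into that block.
The block's first minute is 1800 frames and the rest 1798 each; 1555 frames reaches minute 0, so 74 × 18 + 0 × 2 = 1332 labels have been skipped so far.
Adding those back, label number 1332223 + 1332 = 1333555 at 30 labels/s is 44451 s + 25 f = 12 h 20 min 51 s frame 25, i.e. 12:20:51;25.

12:20:51;25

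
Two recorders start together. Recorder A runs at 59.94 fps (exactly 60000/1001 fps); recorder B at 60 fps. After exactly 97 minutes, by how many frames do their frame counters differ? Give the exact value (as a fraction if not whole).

349200/1001 frames

97 min = 5820 s.
A emits 60000/1001 × 5820 = 349200000/1001 frames; B emits 60 × 5820 = 349200.
Difference = 349200/1001 frames (≈ 348.8511); B is ahead of A.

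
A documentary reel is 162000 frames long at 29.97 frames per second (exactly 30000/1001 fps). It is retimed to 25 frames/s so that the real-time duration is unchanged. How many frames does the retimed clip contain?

135135 frames

Target frames = source frames × (target rate / source rate) = 162000 × (25)/(30000/1001) = 162000 × 1001/1200 = 135135.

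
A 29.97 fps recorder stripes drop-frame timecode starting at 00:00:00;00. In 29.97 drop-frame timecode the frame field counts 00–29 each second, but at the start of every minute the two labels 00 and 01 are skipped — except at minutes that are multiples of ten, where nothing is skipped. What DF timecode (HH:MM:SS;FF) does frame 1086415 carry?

Ten DF minutes hold 17982 frames, so frame 1086415 lies in block 60 (frames 1078920–1096901) with 7495 frames into that block.
The block's first minute is 1800 frames and the rest 1798 each; 7495 frames reaches minute 4, so 60 × 18 + 4 × 2 = 1088 labels have been skipped so far.
Adding those back, label number 1086415 + 1088 = 1087503 at 30 labels/s is 36250 s + 3 f = 10 h 4 min 10 s frame 3, i.e. 10:04:10;03.

10:04:10;03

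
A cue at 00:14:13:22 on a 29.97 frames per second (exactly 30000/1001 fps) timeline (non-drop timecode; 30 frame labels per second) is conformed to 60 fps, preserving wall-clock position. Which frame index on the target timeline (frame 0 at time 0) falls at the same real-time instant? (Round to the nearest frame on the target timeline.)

frame 51275

Source frame index: (0×3600 + 14×60 + 13) × 30 + 22 = 25612.
Real time: 25612 / (30000/1001) = 6409403/7500 s.
Target frame: (6409403/7500) × (60) = 6409403/125 ≈ 51275.224 → 51275.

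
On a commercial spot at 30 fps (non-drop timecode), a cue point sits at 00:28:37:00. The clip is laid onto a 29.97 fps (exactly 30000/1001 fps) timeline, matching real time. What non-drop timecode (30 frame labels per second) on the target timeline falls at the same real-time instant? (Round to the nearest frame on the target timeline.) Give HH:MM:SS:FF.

Source frame index: (0×3600 + 28×60 + 37) × 30 + 0 = 51510.
Real time: 51510 / (30) = 1717 s.
Target frame: (1717) × (30000/1001) = 51510000/1001 ≈ 51458.541 → 51459.
At 30 labels/s: frame 51459 → 00:28:35:09.

00:28:35:09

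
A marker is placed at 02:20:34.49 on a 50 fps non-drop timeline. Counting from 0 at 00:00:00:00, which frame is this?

421749

Total seconds to the label: (2 × 3600 + 20 × 60 + 34) = 8434.
Frame index = 8434 × 50 + 49 = 421749.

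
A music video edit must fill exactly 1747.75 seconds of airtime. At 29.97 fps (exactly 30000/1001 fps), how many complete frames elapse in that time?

Frames = 1747.75 × 30000/1001 = 52432500/1001 ≈ 52380.1199.
Complete frames: 52380.

52380 frames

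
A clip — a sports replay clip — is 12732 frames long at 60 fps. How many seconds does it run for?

212.2 seconds

Running time = 12732 / (60) = 212.2 s.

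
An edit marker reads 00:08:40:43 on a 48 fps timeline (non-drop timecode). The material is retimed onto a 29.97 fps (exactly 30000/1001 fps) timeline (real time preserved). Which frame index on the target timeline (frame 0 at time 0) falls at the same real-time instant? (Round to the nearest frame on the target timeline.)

Source frame index: (0×3600 + 8×60 + 40) × 48 + 43 = 25003.
Real time: 25003 / (48) = 25003/48 s.
Target frame: (25003/48) × (30000/1001) = 1420625/91 ≈ 15611.264 → 15611.

frame 15611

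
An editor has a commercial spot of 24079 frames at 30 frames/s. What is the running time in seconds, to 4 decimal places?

802.6333 seconds

Running time = 24079 × 1/30 = 24079/30 s ≈ 802.6333 s.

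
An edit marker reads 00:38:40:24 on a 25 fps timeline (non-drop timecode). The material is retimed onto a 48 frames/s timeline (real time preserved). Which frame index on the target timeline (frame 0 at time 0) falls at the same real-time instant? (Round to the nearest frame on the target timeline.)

Source frame index: (0×3600 + 38×60 + 40) × 25 + 24 = 58024.
Real time: 58024 / (25) = 58024/25 s.
Target frame: (58024/25) × (48) = 2785152/25 ≈ 111406.080 → 111406.

frame 111406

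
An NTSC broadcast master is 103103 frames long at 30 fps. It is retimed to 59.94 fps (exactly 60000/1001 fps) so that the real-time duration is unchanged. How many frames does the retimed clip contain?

Target frames = source frames × (target rate / source rate) = 103103 × (60000/1001)/(30) = 103103 × 2000/1001 = 206000.

206000 frames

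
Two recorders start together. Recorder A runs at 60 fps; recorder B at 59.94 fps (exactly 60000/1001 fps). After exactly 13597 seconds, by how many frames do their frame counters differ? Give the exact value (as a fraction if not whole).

A emits 60 × 13597 = 815820 frames; B emits 60000/1001 × 13597 = 815820000/1001.
Difference = 815820/1001 frames (≈ 815.0050); B is behind A.

815820/1001 frames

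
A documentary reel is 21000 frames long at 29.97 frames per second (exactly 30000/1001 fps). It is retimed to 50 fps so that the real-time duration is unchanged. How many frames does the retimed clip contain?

35035 frames

Target frames = source frames × (target rate / source rate) = 21000 × (50)/(30000/1001) = 21000 × 1001/600 = 35035.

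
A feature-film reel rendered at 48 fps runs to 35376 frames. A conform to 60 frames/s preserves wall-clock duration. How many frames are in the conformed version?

44220 frames

Frames at target rate = 35376 × (60) / (48) = 44220.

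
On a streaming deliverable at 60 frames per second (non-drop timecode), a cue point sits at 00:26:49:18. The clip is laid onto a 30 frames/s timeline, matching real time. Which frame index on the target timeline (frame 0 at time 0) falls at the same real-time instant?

frame 48279

Source frame index: (0×3600 + 26×60 + 49) × 60 + 18 = 96558.
Real time: 96558 / (60) = 16093/10 s.
Target frame: (16093/10) × (30) = 48279.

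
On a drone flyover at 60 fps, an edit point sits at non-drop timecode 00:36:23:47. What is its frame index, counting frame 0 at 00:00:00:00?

Total seconds to the label: (0 × 3600 + 36 × 60 + 23) = 2183.
Frame index = 2183 × 60 + 47 = 131027.

131027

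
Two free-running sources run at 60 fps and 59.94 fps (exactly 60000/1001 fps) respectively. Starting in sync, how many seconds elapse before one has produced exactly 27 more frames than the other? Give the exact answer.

450.45 seconds

The gap grows by |60000/1001 − 60| = 60/1001 frames per second.
Time for a 27-frame gap: 27 ÷ (60/1001) = 450.45 s.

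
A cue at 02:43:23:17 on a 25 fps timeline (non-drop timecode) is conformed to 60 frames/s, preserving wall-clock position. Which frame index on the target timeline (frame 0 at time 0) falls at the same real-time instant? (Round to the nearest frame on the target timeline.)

Source frame index: (2×3600 + 43×60 + 23) × 25 + 17 = 245092.
Real time: 245092 / (25) = 245092/25 s.
Target frame: (245092/25) × (60) = 2941104/5 ≈ 588220.800 → 588221.

frame 588221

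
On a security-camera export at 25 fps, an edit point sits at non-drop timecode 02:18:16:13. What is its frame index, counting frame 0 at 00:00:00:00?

Total seconds to the label: (2 × 3600 + 18 × 60 + 16) = 8296.
Frame index = 8296 × 25 + 13 = 207413.

207413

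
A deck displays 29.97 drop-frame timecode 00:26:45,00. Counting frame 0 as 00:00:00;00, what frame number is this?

48102

Complete 10-minute blocks: 2, each 17982 frames → 35964.
Remaining 6 whole minutes in the current block: 1800 + 5 × 1798 = 10790 frames.
Within the current minute: 45 × 30 + 0 − 2 = 1348 (labels ;00/;01 skipped at this minute). Total = 35964 + 10790 + 1348 = 48102.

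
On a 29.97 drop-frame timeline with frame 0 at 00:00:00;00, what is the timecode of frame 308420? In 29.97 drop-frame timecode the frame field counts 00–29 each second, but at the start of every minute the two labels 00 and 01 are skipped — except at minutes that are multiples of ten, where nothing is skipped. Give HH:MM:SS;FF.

02:51:30;28

Each 10-minute DF block holds 10 × 60 × 30 − 9 × 2 = 17982 frames. 308420 ÷ 17982 → 17 full blocks, remainder 2726.
Within the partial block the first minute is 1800 frames and each further minute 1798, so 1 further minute boundary passed. Total skipped labels = 18 × 17 + 2 × 1 = 308.
Non-drop label index = 308420 + 308 = 308728; at 30 labels/s that is 02:51:30:28, i.e. DF 02:51:30;28.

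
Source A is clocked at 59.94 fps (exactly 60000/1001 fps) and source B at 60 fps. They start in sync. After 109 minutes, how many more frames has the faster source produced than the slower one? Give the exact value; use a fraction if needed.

392400/1001 frames

109 min = 6540 s.
A emits 60000/1001 × 6540 = 392400000/1001 frames; B emits 60 × 6540 = 392400.
Difference = 392400/1001 frames (≈ 392.0080); B is ahead of A.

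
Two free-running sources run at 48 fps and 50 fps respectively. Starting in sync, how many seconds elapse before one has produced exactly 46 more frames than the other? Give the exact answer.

The gap grows by |50 − 48| = 2 frames per second.
Time for a 46-frame gap: 46 ÷ (2) = 23 s.

23 seconds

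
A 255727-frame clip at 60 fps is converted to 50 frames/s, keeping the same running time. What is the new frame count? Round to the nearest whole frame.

Frames at target rate = 255727 × (50) / (60) = 1278635/6 ≈ 213105.833.
Nearest whole frame: 213106.

213106 frames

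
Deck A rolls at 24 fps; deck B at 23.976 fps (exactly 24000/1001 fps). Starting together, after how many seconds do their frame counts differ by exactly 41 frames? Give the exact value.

41041/24 seconds

The gap grows by |24000/1001 − 24| = 24/1001 frames per second.
Time for a 41-frame gap: 41 ÷ (24/1001) = 41041/24 s.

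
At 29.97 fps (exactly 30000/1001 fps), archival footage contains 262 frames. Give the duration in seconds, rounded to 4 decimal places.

8.7421 seconds

Running time = 262 × 1001/30000 = 131131/15000 s ≈ 8.7421 s.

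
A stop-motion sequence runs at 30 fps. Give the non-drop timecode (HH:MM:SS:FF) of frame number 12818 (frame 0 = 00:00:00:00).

12818 ÷ 30 = 427 full seconds, remainder 8 frames.
427 s = 0 h 7 min 7 s.
Timecode: 00:07:07:08.

00:07:07:08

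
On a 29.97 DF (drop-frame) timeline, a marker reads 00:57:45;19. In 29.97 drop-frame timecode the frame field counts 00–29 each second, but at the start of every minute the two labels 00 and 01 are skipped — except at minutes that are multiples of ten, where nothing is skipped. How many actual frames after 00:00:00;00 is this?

103865

Complete 10-minute blocks: 5, each 17982 frames → 89910.
Remaining 7 whole minutes in the current block: 1800 + 6 × 1798 = 12588 frames.
Within the current minute: 45 × 30 + 19 − 2 = 1367 (labels ;00/;01 skipped at this minute). Total = 89910 + 12588 + 1367 = 103865.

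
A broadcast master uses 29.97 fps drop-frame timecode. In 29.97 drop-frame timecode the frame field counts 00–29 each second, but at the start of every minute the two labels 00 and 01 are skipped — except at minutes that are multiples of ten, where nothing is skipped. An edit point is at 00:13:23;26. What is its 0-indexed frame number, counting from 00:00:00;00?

24092

As if non-drop at 30 labels/s: (0 × 3600 + 13 × 60 + 23) × 30 + 26 = 24116.
Minute boundaries passed: 13; those not divisible by 10: 13 − 1 = 12; dropped labels = 2 × 12 = 24.
Actual frame index = 24116 − 24 = 24092.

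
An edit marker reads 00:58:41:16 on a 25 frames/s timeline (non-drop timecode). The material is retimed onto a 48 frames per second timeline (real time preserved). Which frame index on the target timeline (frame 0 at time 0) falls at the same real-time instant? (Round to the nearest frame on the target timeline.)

Source frame index: (0×3600 + 58×60 + 41) × 25 + 16 = 88041.
Real time: 88041 / (25) = 88041/25 s.
Target frame: (88041/25) × (48) = 4225968/25 ≈ 169038.720 → 169039.

frame 169039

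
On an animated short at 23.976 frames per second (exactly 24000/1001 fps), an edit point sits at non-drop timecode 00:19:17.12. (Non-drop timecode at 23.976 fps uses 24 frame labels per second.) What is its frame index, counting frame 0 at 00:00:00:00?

Total seconds to the label: (0 × 3600 + 19 × 60 + 17) = 1157.
Frame index = 1157 × 24 + 12 = 27780.

27780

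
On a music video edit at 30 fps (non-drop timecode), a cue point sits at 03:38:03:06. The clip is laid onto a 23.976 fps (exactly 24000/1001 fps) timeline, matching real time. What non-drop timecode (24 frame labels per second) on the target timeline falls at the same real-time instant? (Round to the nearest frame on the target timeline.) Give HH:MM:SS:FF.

Source frame index: (3×3600 + 38×60 + 3) × 30 + 6 = 392496.
Real time: 392496 / (30) = 65416/5 s.
Target frame: (65416/5) × (24000/1001) = 24153600/77 ≈ 313683.117 → 313683.
At 24 labels/s: frame 313683 → 03:37:50:03.

03:37:50:03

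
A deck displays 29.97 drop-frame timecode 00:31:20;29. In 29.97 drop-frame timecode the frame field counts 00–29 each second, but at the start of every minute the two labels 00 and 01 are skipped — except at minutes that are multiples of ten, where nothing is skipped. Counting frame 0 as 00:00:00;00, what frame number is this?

As if non-drop at 30 labels/s: (0 × 3600 + 31 × 60 + 20) × 30 + 29 = 56429.
Minute boundaries passed: 31; those not divisible by 10: 31 − 3 = 28; dropped labels = 2 × 28 = 56.
Actual frame index = 56429 − 56 = 56373.

56373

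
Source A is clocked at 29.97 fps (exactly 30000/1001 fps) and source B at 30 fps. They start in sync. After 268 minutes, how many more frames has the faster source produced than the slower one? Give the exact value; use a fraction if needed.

482400/1001 frames

268 min = 16080 s.
A emits 30000/1001 × 16080 = 482400000/1001 frames; B emits 30 × 16080 = 482400.
Difference = 482400/1001 frames (≈ 481.9181); B is ahead of A.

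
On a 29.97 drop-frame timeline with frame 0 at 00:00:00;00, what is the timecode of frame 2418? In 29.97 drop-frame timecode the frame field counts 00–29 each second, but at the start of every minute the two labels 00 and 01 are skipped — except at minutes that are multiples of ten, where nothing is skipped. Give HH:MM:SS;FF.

00:01:20;20

Each 10-minute DF block holds 10 × 60 × 30 − 9 × 2 = 17982 frames. 2418 ÷ 17982 → 0 full blocks, remainder 2418.
Within the partial block the first minute is 1800 frames and each further minute 1798, so 1 further minute boundary passed. Total skipped labels = 18 × 0 + 2 × 1 = 2.
Non-drop label index = 2418 + 2 = 2420; at 30 labels/s that is 00:01:20:20, i.e. DF 00:01:20;20.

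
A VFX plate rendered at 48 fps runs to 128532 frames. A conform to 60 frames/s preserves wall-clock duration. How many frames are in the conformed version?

160665 frames

Target frames = source frames × (target rate / source rate) = 128532 × (60)/(48) = 128532 × 5/4 = 160665.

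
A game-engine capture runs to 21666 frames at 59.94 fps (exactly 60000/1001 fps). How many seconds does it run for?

Running time = 21666 / (60000/1001) = 361.4611 s.

361.4611 seconds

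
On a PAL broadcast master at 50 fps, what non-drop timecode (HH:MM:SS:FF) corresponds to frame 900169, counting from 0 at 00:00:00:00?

05:00:03:19

900169 ÷ 50 = 18003 full seconds, remainder 19 frames.
18003 s = 5 h 0 min 3 s.
Timecode: 05:00:03:19.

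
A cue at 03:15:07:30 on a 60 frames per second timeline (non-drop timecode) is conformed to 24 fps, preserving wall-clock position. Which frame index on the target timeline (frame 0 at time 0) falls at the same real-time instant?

frame 280980

Source frame index: (3×3600 + 15×60 + 7) × 60 + 30 = 702450.
Real time: 702450 / (60) = 23415/2 s.
Target frame: (23415/2) × (24) = 280980.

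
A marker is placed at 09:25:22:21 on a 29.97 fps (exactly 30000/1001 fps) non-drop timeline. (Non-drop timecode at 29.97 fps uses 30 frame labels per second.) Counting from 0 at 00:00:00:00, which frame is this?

Total seconds to the label: (9 × 3600 + 25 × 60 + 22) = 33922.
Frame index = 33922 × 30 + 21 = 1017681.

1017681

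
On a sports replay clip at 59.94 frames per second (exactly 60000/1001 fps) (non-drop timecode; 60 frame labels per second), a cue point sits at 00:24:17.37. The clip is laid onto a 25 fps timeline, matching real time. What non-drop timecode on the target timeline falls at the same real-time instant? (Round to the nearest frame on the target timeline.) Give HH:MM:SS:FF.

Source frame index: (0×3600 + 24×60 + 17) × 60 + 37 = 87457.
Real time: 87457 / (60000/1001) = 87544457/60000 s.
Target frame: (87544457/60000) × (25) = 87544457/2400 ≈ 36476.857 → 36477.
At 25 labels/s: frame 36477 → 00:24:19:02.

00:24:19:02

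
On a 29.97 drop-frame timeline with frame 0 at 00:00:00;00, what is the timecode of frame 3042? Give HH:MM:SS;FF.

00:01:41;14

Ten DF minutes hold 17982 frames, so frame 3042 lies in block 0 (frames 0–17981) with 3042 frames into that block.
The block's first minute is 1800 frames and the rest 1798 each; 3042 frames reaches minute 1, so 0 × 18 + 1 × 2 = 2 labels have been skipped so far.
Adding those back, label number 3042 + 2 = 3044 at 30 labels/s is 101 s + 14 f = 0 h 1 min 41 s frame 14, i.e. 00:01:41;14.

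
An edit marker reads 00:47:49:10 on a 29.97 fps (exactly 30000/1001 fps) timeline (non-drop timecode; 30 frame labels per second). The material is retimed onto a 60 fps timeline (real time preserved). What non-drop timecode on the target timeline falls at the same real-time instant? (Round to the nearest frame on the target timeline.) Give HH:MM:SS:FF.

Source frame index: (0×3600 + 47×60 + 49) × 30 + 10 = 86080.
Real time: 86080 / (30000/1001) = 1077076/375 s.
Target frame: (1077076/375) × (60) = 4308304/25 ≈ 172332.160 → 172332.
At 60 labels/s: frame 172332 → 00:47:52:12.

00:47:52:12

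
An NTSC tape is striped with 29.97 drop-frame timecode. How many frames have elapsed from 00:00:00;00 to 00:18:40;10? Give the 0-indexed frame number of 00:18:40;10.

33576

Complete 10-minute blocks: 1, each 17982 frames → 17982.
Remaining 8 whole minutes in the current block: 1800 + 7 × 1798 = 14386 frames.
Within the current minute: 40 × 30 + 10 − 2 = 1208 (labels ;00/;01 skipped at this minute). Total = 17982 + 14386 + 1208 = 33576.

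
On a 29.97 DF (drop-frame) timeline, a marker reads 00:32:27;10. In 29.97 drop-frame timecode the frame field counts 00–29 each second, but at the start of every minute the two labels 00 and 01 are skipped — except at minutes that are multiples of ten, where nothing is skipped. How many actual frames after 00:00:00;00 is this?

As if non-drop at 30 labels/s: (0 × 3600 + 32 × 60 + 27) × 30 + 10 = 58420.
Minute boundaries passed: 32; those not divisible by 10: 32 − 3 = 29; dropped labels = 2 × 29 = 58.
Actual frame index = 58420 − 58 = 58362.

58362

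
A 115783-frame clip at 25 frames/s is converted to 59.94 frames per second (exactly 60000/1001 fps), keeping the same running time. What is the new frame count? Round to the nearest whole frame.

277602 frames

Frames at target rate = 115783 × (60000/1001) / (25) = 277879200/1001 ≈ 277601.598.
Nearest whole frame: 277602.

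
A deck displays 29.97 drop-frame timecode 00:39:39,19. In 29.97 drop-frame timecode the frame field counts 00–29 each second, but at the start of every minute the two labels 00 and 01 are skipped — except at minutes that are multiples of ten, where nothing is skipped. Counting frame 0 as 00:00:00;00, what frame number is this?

Complete 10-minute blocks: 3, each 17982 frames → 53946.
Remaining 9 whole minutes in the current block: 1800 + 8 × 1798 = 16184 frames.
Within the current minute: 39 × 30 + 19 − 2 = 1187 (labels ;00/;01 skipped at this minute). Total = 53946 + 16184 + 1187 = 71317.

71317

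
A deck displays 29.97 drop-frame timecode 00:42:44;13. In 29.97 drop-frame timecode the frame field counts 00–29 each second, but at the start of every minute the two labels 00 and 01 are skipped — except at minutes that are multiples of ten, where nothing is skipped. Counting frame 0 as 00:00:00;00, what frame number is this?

76857

Complete 10-minute blocks: 4, each 17982 frames → 71928.
Remaining 2 whole minutes in the current block: 1800 + 1 × 1798 = 3598 frames.
Within the current minute: 44 × 30 + 13 − 2 = 1331 (labels ;00/;01 skipped at this minute). Total = 71928 + 3598 + 1331 = 76857.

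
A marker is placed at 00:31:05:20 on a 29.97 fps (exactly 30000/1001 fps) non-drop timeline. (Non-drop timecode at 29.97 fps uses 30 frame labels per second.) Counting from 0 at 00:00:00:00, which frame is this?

frame 55970

Total seconds to the label: (0 × 3600 + 31 × 60 + 5) = 1865.
Frame index = 1865 × 30 + 20 = 55970.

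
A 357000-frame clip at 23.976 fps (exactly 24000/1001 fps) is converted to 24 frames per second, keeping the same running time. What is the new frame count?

Target frames = source frames × (target rate / source rate) = 357000 × (24)/(24000/1001) = 357000 × 1001/1000 = 357357.

357357 frames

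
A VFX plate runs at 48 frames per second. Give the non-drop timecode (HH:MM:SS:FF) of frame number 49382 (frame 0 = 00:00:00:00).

00:17:08:38

49382 ÷ 48 = 1028 full seconds, remainder 38 frames.
1028 s = 0 h 17 min 8 s.
Timecode: 00:17:08:38.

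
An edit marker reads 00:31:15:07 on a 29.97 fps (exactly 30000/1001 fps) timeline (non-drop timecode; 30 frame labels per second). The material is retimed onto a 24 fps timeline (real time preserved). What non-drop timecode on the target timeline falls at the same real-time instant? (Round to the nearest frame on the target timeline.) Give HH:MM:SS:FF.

00:31:17:03

Source frame index: (0×3600 + 31×60 + 15) × 30 + 7 = 56257.
Real time: 56257 / (30000/1001) = 56313257/30000 s.
Target frame: (56313257/30000) × (24) = 56313257/1250 ≈ 45050.606 → 45051.
At 24 labels/s: frame 45051 → 00:31:17:03.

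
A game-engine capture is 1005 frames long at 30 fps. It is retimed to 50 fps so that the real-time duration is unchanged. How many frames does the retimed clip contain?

1675 frames

Target frames = source frames × (target rate / source rate) = 1005 × (50)/(30) = 1005 × 5/3 = 1675.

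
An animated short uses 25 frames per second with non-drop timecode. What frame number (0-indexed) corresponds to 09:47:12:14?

frame 880814

Total seconds to the label: (9 × 3600 + 47 × 60 + 12) = 35232.
Frame index = 35232 × 25 + 14 = 880814.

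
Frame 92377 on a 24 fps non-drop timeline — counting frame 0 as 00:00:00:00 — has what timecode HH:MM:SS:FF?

92377 ÷ 24 = 3849 full seconds, remainder 1 frame.
3849 s = 1 h 4 min 9 s.
Timecode: 01:04:09:01.

01:04:09:01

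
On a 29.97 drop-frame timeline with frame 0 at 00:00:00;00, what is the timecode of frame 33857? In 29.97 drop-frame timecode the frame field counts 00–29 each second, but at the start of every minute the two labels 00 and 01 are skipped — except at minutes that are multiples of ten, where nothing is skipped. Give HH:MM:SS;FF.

00:18:49;21

Each 10-minute DF block holds 10 × 60 × 30 − 9 × 2 = 17982 frames. 33857 ÷ 17982 → 1 full block, remainder 15875.
Within the partial block the first minute is 1800 frames and each further minute 1798, so 8 further minute boundaries passed. Total skipped labels = 18 × 1 + 2 × 8 = 34.
Non-drop label index = 33857 + 34 = 33891; at 30 labels/s that is 00:18:49:21, i.e. DF 00:18:49;21.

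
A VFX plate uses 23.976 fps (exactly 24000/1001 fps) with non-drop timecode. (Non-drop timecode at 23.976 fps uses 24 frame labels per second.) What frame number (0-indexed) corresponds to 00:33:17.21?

Total seconds to the label: (0 × 3600 + 33 × 60 + 17) = 1997.
Frame index = 1997 × 24 + 21 = 47949.

47949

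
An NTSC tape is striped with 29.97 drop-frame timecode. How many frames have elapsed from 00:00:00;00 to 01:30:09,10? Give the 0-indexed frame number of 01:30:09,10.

162118

Complete 10-minute blocks: 9, each 17982 frames → 161838.
Remaining 0 whole minutes in the current block: 0 frames.
Within the current minute: 9 × 30 + 10 = 280. Total = 161838 + 0 + 280 = 162118.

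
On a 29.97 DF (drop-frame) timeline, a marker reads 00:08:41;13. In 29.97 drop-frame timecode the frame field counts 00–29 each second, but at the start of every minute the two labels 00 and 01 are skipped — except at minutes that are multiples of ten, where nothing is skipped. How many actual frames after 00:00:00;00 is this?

As if non-drop at 30 labels/s: (0 × 3600 + 8 × 60 + 41) × 30 + 13 = 15643.
Minute boundaries passed: 8; those not divisible by 10: 8 − 0 = 8; dropped labels = 2 × 8 = 16.
Actual frame index = 15643 − 16 = 15627.

15627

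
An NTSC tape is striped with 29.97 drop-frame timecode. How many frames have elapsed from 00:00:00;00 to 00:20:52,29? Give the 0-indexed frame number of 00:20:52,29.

37553

Complete 10-minute blocks: 2, each 17982 frames → 35964.
Remaining 0 whole minutes in the current block: 0 frames.
Within the current minute: 52 × 30 + 29 = 1589. Total = 35964 + 0 + 1589 = 37553.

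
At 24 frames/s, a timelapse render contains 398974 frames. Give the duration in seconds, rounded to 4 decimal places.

16623.9167 seconds

Running time = 398974 × 1/24 = 199487/12 s ≈ 16623.9167 s.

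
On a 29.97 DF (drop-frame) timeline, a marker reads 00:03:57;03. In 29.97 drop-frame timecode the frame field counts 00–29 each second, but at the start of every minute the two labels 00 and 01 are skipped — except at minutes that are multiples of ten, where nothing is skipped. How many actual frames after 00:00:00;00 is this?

7107

As if non-drop at 30 labels/s: (0 × 3600 + 3 × 60 + 57) × 30 + 3 = 7113.
Minute boundaries passed: 3; those not divisible by 10: 3 − 0 = 3; dropped labels = 2 × 3 = 6.
Actual frame index = 7113 − 6 = 7107.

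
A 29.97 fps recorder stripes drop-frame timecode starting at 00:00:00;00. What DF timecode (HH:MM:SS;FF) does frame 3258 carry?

Ten DF minutes hold 17982 frames, so frame 3258 lies in block 0 (frames 0–17981) with 3258 frames into that block.
The block's first minute is 1800 frames and the rest 1798 each; 3258 frames reaches minute 1, so 0 × 18 + 1 × 2 = 2 labels have been skipped so far.
Adding those back, label number 3258 + 2 = 3260 at 30 labels/s is 108 s + 20 f = 0 h 1 min 48 s frame 20, i.e. 00:01:48;20.

00:01:48;20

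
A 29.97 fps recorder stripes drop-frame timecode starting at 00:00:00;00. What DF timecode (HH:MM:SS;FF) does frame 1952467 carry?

18:05:47;11

Each 10-minute DF block holds 10 × 60 × 30 − 9 × 2 = 17982 frames. 1952467 ÷ 17982 → 108 full blocks, remainder 10411.
Within the partial block the first minute is 1800 frames and each further minute 1798, so 5 further minute boundaries passed. Total skipped labels = 18 × 108 + 2 × 5 = 1954.
Non-drop label index = 1952467 + 1954 = 1954421; at 30 labels/s that is 18:05:47:11, i.e. DF 18:05:47;11.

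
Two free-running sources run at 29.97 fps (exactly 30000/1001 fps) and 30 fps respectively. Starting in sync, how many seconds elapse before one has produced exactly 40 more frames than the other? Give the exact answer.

4004/3 seconds

The gap grows by |30 − 30000/1001| = 30/1001 frames per second.
Time for a 40-frame gap: 40 ÷ (30/1001) = 4004/3 s.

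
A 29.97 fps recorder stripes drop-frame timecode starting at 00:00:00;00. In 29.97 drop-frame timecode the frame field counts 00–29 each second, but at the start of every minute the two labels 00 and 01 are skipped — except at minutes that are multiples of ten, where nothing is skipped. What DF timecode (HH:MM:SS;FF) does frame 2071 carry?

Each 10-minute DF block holds 10 × 60 × 30 − 9 × 2 = 17982 frames. 2071 ÷ 17982 → 0 full blocks, remainder 2071.
Within the partial block the first minute is 1800 frames and each further minute 1798, so 1 further minute boundary passed. Total skipped labels = 18 × 0 + 2 × 1 = 2.
Non-drop label index = 2071 + 2 = 2073; at 30 labels/s that is 00:01:09:03, i.e. DF 00:01:09;03.

00:01:09;03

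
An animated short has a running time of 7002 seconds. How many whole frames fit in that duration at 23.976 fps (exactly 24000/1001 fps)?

167880 frames

Frames = 7002 × 24000/1001 = 168048000/1001 ≈ 167880.1199.
Complete frames: 167880.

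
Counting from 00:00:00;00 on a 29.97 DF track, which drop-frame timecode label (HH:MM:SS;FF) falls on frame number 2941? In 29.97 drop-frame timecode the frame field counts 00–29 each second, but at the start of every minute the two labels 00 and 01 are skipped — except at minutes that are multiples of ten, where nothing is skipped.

Ten DF minutes hold 17982 frames, so frame 2941 lies in block 0 (frames 0–17981) with 2941 frames into that block.
The block's first minute is 1800 frames and the rest 1798 each; 2941 frames reaches minute 1, so 0 × 18 + 1 × 2 = 2 labels have been skipped so far.
Adding those back, label number 2941 + 2 = 2943 at 30 labels/s is 98 s + 3 f = 0 h 1 min 38 s frame 3, i.e. 00:01:38;03.

00:01:38;03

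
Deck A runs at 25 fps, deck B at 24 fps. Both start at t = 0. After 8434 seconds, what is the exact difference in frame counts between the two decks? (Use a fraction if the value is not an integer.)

8434 frames

A emits 25 × 8434 = 210850 frames; B emits 24 × 8434 = 202416.
Difference = 8434 frames; B is behind A.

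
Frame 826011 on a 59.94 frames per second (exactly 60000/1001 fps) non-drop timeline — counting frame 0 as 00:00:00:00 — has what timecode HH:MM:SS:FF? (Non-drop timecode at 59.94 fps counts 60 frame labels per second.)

826011 ÷ 60 = 13766 full seconds, remainder 51 frames.
13766 s = 3 h 49 min 26 s.
Timecode: 03:49:26:51.

03:49:26:51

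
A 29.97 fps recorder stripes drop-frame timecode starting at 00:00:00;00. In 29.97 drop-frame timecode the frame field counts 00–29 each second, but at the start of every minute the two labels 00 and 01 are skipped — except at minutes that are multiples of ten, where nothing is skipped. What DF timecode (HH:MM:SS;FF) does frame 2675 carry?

Ten DF minutes hold 17982 frames, so frame 2675 lies in block 0 (frames 0–17981) with 2675 frames into that block.
The block's first minute is 1800 frames and the rest 1798 each; 2675 frames reaches minute 1, so 0 × 18 + 1 × 2 = 2 labels have been skipped so far.
Adding those back, label number 2675 + 2 = 2677 at 30 labels/s is 89 s + 7 f = 0 h 1 min 29 s frame 7, i.e. 00:01:29;07.

00:01:29;07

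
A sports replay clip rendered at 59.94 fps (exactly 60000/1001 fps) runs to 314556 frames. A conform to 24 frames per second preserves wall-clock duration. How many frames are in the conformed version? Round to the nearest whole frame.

Frames at target rate = 314556 × (24) / (60000/1001) = 78717639/625 ≈ 125948.222.
Nearest whole frame: 125948.

125948 frames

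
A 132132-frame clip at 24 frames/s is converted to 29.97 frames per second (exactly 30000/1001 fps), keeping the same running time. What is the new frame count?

Target frames = source frames × (target rate / source rate) = 132132 × (30000/1001)/(24) = 132132 × 1250/1001 = 165000.

165000 frames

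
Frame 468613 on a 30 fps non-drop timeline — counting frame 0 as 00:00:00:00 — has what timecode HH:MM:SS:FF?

468613 ÷ 30 = 15620 full seconds, remainder 13 frames.
15620 s = 4 h 20 min 20 s.
Timecode: 04:20:20:13.

04:20:20:13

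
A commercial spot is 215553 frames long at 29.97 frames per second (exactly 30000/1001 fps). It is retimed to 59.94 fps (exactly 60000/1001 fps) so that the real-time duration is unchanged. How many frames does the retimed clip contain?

431106 frames

Target frames = source frames × (target rate / source rate) = 215553 × (60000/1001)/(30000/1001) = 215553 × 2 = 431106.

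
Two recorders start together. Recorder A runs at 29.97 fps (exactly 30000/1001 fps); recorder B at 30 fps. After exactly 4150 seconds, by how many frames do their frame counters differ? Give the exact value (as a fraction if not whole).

124500/1001 frames

A emits 30000/1001 × 4150 = 124500000/1001 frames; B emits 30 × 4150 = 124500.
Difference = 124500/1001 frames (≈ 124.3756); B is ahead of A.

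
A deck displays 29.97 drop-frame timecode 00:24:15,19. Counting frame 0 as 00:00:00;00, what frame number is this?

43625

Complete 10-minute blocks: 2, each 17982 frames → 35964.
Remaining 4 whole minutes in the current block: 1800 + 3 × 1798 = 7194 frames.
Within the current minute: 15 × 30 + 19 − 2 = 467 (labels ;00/;01 skipped at this minute). Total = 35964 + 7194 + 467 = 43625.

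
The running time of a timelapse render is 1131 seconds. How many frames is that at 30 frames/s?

Frames = 1131 × 30 = 33930.

33930 frames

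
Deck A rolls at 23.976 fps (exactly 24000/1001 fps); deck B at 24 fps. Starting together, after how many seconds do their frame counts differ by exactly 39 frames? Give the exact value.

1626.625 seconds

The gap grows by |24 − 24000/1001| = 24/1001 frames per second.
Time for a 39-frame gap: 39 ÷ (24/1001) = 1626.625 s.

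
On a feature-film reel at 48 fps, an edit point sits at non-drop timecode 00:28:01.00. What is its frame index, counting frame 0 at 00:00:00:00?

Total seconds to the label: (0 × 3600 + 28 × 60 + 1) = 1681.
Frame index = 1681 × 48 + 0 = 80688.

80688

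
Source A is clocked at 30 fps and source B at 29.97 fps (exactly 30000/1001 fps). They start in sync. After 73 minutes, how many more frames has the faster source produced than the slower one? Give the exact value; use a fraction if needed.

131400/1001 frames

73 min = 4380 s.
A emits 30 × 4380 = 131400 frames; B emits 30000/1001 × 4380 = 131400000/1001.
Difference = 131400/1001 frames (≈ 131.2687); B is behind A.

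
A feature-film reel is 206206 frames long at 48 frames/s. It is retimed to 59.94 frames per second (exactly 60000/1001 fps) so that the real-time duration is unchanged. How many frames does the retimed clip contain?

Target frames = source frames × (target rate / source rate) = 206206 × (60000/1001)/(48) = 206206 × 1250/1001 = 257500.

257500 frames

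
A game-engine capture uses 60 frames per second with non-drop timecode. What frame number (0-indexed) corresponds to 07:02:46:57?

Total seconds to the label: (7 × 3600 + 2 × 60 + 46) = 25366.
Frame index = 25366 × 60 + 57 = 1522017.

1522017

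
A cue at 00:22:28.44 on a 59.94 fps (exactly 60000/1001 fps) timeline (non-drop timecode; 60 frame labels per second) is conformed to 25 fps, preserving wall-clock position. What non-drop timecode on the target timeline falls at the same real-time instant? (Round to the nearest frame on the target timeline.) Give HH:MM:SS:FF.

00:22:30:02

Source frame index: (0×3600 + 22×60 + 28) × 60 + 44 = 80924.
Real time: 80924 / (60000/1001) = 20251231/15000 s.
Target frame: (20251231/15000) × (25) = 20251231/600 ≈ 33752.052 → 33752.
At 25 labels/s: frame 33752 → 00:22:30:02.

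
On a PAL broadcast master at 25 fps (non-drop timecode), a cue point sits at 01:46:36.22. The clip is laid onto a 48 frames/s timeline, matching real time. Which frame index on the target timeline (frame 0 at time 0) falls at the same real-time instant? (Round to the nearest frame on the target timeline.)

Source frame index: (1×3600 + 46×60 + 36) × 25 + 22 = 159922.
Real time: 159922 / (25) = 159922/25 s.
Target frame: (159922/25) × (48) = 7676256/25 ≈ 307050.240 → 307050.

frame 307050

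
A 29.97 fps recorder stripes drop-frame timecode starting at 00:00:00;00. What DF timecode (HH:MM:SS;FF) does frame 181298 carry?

01:40:49;08

Each 10-minute DF block holds 10 × 60 × 30 − 9 × 2 = 17982 frames. 181298 ÷ 17982 → 10 full blocks, remainder 1478.
Within the partial block the first minute is 1800 frames and each further minute 1798, so 0 further minute boundaries passed. Total skipped labels = 18 × 10 + 2 × 0 = 180.
Non-drop label index = 181298 + 180 = 181478; at 30 labels/s that is 01:40:49:08, i.e. DF 01:40:49;08.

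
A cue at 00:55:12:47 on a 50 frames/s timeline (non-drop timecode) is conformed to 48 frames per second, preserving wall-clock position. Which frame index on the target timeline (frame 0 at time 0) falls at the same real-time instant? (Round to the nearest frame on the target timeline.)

Source frame index: (0×3600 + 55×60 + 12) × 50 + 47 = 165647.
Real time: 165647 / (50) = 165647/50 s.
Target frame: (165647/50) × (48) = 3975528/25 ≈ 159021.120 → 159021.

frame 159021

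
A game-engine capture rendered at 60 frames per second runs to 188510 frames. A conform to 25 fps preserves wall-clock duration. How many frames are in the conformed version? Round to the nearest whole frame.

Frames at target rate = 188510 × (25) / (60) = 471275/6 ≈ 78545.833.
Nearest whole frame: 78546.

78546 frames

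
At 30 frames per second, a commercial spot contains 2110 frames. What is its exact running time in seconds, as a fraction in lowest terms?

Running time = 2110 ÷ (30) = 2110 × 1/30 = 211/3 s.

211/3 seconds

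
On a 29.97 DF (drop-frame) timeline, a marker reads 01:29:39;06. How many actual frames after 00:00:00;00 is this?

161214

Complete 10-minute blocks: 8, each 17982 frames → 143856.
Remaining 9 whole minutes in the current block: 1800 + 8 × 1798 = 16184 frames.
Within the current minute: 39 × 30 + 6 − 2 = 1174 (labels ;00/;01 skipped at this minute). Total = 143856 + 16184 + 1174 = 161214.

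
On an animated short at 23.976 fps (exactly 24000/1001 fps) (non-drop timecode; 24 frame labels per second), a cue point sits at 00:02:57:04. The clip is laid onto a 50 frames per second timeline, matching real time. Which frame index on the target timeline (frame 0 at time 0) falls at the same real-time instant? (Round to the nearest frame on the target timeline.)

Source frame index: (0×3600 + 2×60 + 57) × 24 + 4 = 4252.
Real time: 4252 / (24000/1001) = 1064063/6000 s.
Target frame: (1064063/6000) × (50) = 1064063/120 ≈ 8867.192 → 8867.

frame 8867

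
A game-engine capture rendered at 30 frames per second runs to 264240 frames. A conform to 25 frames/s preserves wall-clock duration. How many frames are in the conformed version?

220200 frames

Target frames = source frames × (target rate / source rate) = 264240 × (25)/(30) = 264240 × 5/6 = 220200.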